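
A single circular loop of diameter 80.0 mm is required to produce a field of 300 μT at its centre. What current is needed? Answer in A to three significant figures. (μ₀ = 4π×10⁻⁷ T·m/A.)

At the centre of a circular loop B = μ₀I/(2R), so I = 2RB/μ₀.
With R = 0.04 m, I = 2 × 0.04 × 3.00×10⁻⁴ / (4π×10⁻⁷) = 19.1 A.

I ≈ 19.1 A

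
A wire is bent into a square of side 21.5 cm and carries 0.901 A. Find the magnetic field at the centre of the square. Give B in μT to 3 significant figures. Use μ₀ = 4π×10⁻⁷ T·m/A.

B ≈ 4.74 μT

Each side is a finite straight segment at perpendicular distance d = a/(2 tan(π/4)) = 0.1075 m from the centre, with end-angles ±π/4.
One side contributes B₁ = (μ₀I/4πd)·2 sin(π/4) = 1.19×10⁻⁶ T.
All 4 sides add in the same direction: B = 4 × 1.19×10⁻⁶ = 4.74×10⁻⁶ T.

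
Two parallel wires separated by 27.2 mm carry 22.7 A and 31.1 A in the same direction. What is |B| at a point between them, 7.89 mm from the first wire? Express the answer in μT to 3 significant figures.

Each long wire gives B = μ₀I/(2πd). Distances are d₁ = 0.00789 m and d₂ = 0.01931 m.
B₁ = 5.75×10⁻⁴ T, B₂ = 3.22×10⁻⁴ T.
Between parallel currents the two contributions point in opposite directions, so they subtract. B = |B₁ − B₂| = |5.75×10⁻⁴ − 3.22×10⁻⁴| = 2.53×10⁻⁴ T.

B ≈ 253 μT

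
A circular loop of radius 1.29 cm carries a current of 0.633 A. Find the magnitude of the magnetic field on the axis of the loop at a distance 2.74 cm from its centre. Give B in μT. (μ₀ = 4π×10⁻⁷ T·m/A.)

B ≈ 2.38 μT

On the axis of a circular loop, B = μ₀IR² / [2(R²+z²)^(3/2)].
R² + z² = (0.0129)² + (0.0274)² = 0.0009172 m², and (R²+z²)^(3/2) = 2.78×10⁻⁵ m³.
B = (4π×10⁻⁷ × 0.633 × 0.0001664) / (2 × 2.78×10⁻⁵) = 2.38×10⁻⁶ T.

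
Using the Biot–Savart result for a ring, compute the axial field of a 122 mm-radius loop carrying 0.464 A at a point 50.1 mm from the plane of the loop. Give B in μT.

B ≈ 1.89 μT

On the axis of a circular loop, B = μ₀IR² / [2(R²+z²)^(3/2)].
R² + z² = (0.122)² + (0.0501)² = 0.01739 m², and (R²+z²)^(3/2) = 2.29×10⁻³ m³.
B = (4π×10⁻⁷ × 0.464 × 0.01488) / (2 × 2.29×10⁻³) = 1.89×10⁻⁶ T.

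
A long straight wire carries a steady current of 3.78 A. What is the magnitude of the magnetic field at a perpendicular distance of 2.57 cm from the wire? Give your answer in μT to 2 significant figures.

B ≈ 29 μT

For an infinitely long straight wire, B = μ₀I/(2πd).
B = (4π×10⁻⁷ × 3.78) / (2π × 0.0257) = 2.94×10⁻⁵ T.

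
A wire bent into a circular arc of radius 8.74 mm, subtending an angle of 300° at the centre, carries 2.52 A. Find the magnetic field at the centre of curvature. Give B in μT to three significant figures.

The Biot–Savart field of a circular arc at its centre is B = μ₀Iφ/(4πR), with φ = 5.236 rad.
B = (4π×10⁻⁷ × 2.52 × 5.236) / (4π × 0.00874) = 1.51×10⁻⁴ T.

B ≈ 151 μT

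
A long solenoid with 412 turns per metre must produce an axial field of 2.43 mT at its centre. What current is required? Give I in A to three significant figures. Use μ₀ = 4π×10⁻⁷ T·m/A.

Inside a long solenoid B = μ₀nI with n = 412 m⁻¹, so I = B/(μ₀n).
I = 2.43×10⁻³ / (4π×10⁻⁷ × 412) = 4.69 A.

I ≈ 4.69 A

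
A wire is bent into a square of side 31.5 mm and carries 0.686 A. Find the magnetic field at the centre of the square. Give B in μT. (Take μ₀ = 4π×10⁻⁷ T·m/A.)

B ≈ 24.6 μT

Each side is a finite straight segment at perpendicular distance d = a/(2 tan(π/4)) = 0.01575 m from the centre, with end-angles ±π/4.
One side contributes B₁ = (μ₀I/4πd)·2 sin(π/4) = 6.16×10⁻⁶ T.
All 4 sides add in the same direction: B = 4 × 6.16×10⁻⁶ = 2.46×10⁻⁵ T.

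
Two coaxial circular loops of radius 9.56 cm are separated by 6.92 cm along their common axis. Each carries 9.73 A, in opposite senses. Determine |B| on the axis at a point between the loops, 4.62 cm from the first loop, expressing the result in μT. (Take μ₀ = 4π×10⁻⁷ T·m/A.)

Each loop contributes B = μ₀IR²/[2(R²+z²)^(3/2)] on the axis, with z measured from that loop.
Loop 1 (z = 0.0462 m): B₁ = 4.67×10⁻⁵ T. Loop 2 (z = 0.023 m): B₂ = 5.88×10⁻⁵ T.
The fields oppose: B = |B₁ − B₂| = 1.21×10⁻⁵ T.

B ≈ 12.1 μT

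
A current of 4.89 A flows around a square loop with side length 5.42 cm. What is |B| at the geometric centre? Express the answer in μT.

B ≈ 102 μT

Each side is a finite straight segment at perpendicular distance d = a/(2 tan(π/4)) = 0.0271 m from the centre, with end-angles ±π/4.
One side contributes B₁ = (μ₀I/4πd)·2 sin(π/4) = 2.55×10⁻⁵ T.
All 4 sides add in the same direction: B = 4 × 2.55×10⁻⁵ = 1.02×10⁻⁴ T.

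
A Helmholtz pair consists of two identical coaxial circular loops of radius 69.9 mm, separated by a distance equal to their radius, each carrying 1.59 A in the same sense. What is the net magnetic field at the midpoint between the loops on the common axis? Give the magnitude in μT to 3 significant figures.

Each loop contributes B = μ₀IR²/[2(R²+z²)^(3/2)] on the axis, with z measured from that loop.
Loop 1 (z = 0.03495 m): B₁ = 1.02×10⁻⁵ T. Loop 2 (z = 0.03495 m): B₂ = 1.02×10⁻⁵ T.
The fields add: B = B₁ + B₂ = 2.05×10⁻⁵ T.

B ≈ 20.5 μT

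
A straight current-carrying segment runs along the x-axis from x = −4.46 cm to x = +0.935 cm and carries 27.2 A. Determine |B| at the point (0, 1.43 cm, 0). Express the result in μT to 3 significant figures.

For a finite straight segment, B = (μ₀I/4πd)(sinθ₁ + sinθ₂), where θ₁, θ₂ are the angles from the perpendicular to each end.
The perpendicular distance is d = 0.0143 m; the end-offsets along the wire are a = 0.0446 m and b = 0.00935 m.
sinθ₁ = 0.0446/√(0.0446²+0.0143²) = 0.9523; sinθ₂ = 0.00935/√(0.00935²+0.0143²) = 0.5472.
B = (4π×10⁻⁷ × 27.2) / (4π × 0.0143) × (0.9523 + 0.5472) = 2.85×10⁻⁴ T.

B ≈ 285 μT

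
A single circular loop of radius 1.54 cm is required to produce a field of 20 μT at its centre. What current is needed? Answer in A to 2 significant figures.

At the centre of a circular loop B = μ₀I/(2R), so I = 2RB/μ₀.
With R = 0.0154 m, I = 2 × 0.0154 × 2.00×10⁻⁵ / (4π×10⁻⁷) = 0.490 A.

I ≈ 0.49 A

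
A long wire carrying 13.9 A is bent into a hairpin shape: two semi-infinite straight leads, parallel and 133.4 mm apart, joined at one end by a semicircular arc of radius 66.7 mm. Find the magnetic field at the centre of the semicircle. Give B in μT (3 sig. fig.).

B ≈ 107 μT

The semicircular arc contributes B_arc = μ₀I·π/(4πR) = μ₀I/(4R) = 6.55×10⁻⁵ T.
Each semi-infinite lead is at perpendicular distance R = 0.0667 m from the centre, with the perpendicular foot at its near end, so it contributes μ₀I/(4πR); both point the same way, together 4.17×10⁻⁵ T.
Arc and leads all point the same direction: B = 6.55×10⁻⁵ + 4.17×10⁻⁵ = 1.07×10⁻⁴ T.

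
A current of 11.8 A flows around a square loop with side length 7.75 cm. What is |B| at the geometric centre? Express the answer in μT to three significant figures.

B ≈ 172 μT

Each side is a finite straight segment at perpendicular distance d = a/(2 tan(π/4)) = 0.03875 m from the centre, with end-angles ±π/4.
One side contributes B₁ = (μ₀I/4πd)·2 sin(π/4) = 4.31×10⁻⁵ T.
All 4 sides add in the same direction: B = 4 × 4.31×10⁻⁵ = 1.72×10⁻⁴ T.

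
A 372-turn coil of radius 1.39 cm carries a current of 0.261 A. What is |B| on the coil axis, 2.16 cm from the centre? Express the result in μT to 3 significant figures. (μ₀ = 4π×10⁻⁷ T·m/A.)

B ≈ 696 μT

For an N-turn flat coil, B = Nμ₀IR²/[2(R²+z²)^(3/2)] with R = 0.0139 m, z = 0.0216 m.
B = 372 × 1.87×10⁻⁶ T = 6.96×10⁻⁴ T.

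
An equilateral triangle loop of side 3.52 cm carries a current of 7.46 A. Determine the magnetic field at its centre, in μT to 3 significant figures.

B ≈ 381 μT

Each side is a finite straight segment at perpendicular distance d = a/(2 tan(π/3)) = 0.01016 m from the centre, with end-angles ±π/3.
One side contributes B₁ = (μ₀I/4πd)·2 sin(π/3) = 1.27×10⁻⁴ T.
All 3 sides add in the same direction: B = 3 × 1.27×10⁻⁴ = 3.81×10⁻⁴ T.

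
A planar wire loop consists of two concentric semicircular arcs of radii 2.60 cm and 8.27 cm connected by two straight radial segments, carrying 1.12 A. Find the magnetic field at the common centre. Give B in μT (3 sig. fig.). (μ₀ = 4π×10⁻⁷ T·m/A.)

The radial connectors point toward the centre, so dl × r̂ = 0 and they contribute nothing.
Each semicircle gives μ₀I/(4R): inner arc 1.35×10⁻⁵ T, outer arc 4.25×10⁻⁶ T.
The two arcs carry current in opposite angular senses, so their fields oppose: B = |1.35×10⁻⁵ − 4.25×10⁻⁶| = 9.28×10⁻⁶ T.

B ≈ 9.28 μT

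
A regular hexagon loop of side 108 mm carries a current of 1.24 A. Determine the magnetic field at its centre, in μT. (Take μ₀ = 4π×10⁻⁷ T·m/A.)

B ≈ 7.95 μT

Each side is a finite straight segment at perpendicular distance d = a/(2 tan(π/6)) = 0.09353 m from the centre, with end-angles ±π/6.
One side contributes B₁ = (μ₀I/4πd)·2 sin(π/6) = 1.33×10⁻⁶ T.
All 6 sides add in the same direction: B = 6 × 1.33×10⁻⁶ = 7.95×10⁻⁶ T.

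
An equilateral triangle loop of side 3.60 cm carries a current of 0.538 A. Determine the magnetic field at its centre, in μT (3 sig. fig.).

Each side is a finite straight segment at perpendicular distance d = a/(2 tan(π/3)) = 0.01039 m from the centre, with end-angles ±π/3.
One side contributes B₁ = (μ₀I/4πd)·2 sin(π/3) = 8.97×10⁻⁶ T.
All 3 sides add in the same direction: B = 3 × 8.97×10⁻⁶ = 2.69×10⁻⁵ T.

B ≈ 26.9 μT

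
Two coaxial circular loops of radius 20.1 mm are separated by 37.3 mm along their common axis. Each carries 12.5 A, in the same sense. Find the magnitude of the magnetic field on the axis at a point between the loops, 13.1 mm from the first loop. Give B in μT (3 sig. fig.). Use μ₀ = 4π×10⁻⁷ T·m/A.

Each loop contributes B = μ₀IR²/[2(R²+z²)^(3/2)] on the axis, with z measured from that loop.
Loop 1 (z = 0.0131 m): B₁ = 2.30×10⁻⁴ T. Loop 2 (z = 0.0242 m): B₂ = 1.02×10⁻⁴ T.
The fields add: B = B₁ + B₂ = 3.32×10⁻⁴ T.

B ≈ 332 μT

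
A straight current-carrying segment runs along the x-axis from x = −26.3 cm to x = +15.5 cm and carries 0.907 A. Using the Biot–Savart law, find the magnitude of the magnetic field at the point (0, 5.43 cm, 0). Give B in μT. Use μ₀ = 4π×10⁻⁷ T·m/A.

B ≈ 3.21 μT

For a finite straight segment, B = (μ₀I/4πd)(sinθ₁ + sinθ₂), where θ₁, θ₂ are the angles from the perpendicular to each end.
The perpendicular distance is d = 0.0543 m; the end-offsets along the wire are a = 0.263 m and b = 0.155 m.
sinθ₁ = 0.263/√(0.263²+0.0543²) = 0.9793; sinθ₂ = 0.155/√(0.155²+0.0543²) = 0.9438.
B = (4π×10⁻⁷ × 0.907) / (4π × 0.0543) × (0.9793 + 0.9438) = 3.21×10⁻⁶ T.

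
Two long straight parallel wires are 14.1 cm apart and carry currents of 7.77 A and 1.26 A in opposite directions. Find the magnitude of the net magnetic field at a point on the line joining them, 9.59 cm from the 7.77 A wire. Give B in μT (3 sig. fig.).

Each long wire gives B = μ₀I/(2πd). Distances are d₁ = 0.0959 m and d₂ = 0.0451 m.
B₁ = 1.62×10⁻⁵ T, B₂ = 5.59×10⁻⁶ T.
Between antiparallel currents both contributions point the same way, so they add. B = B₁ + B₂ = 1.62×10⁻⁵ + 5.59×10⁻⁶ = 2.18×10⁻⁵ T.

B ≈ 21.8 μT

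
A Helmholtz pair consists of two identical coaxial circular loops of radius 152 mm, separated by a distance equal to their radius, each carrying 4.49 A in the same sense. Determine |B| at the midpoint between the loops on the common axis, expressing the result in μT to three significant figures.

Each loop contributes B = μ₀IR²/[2(R²+z²)^(3/2)] on the axis, with z measured from that loop.
Loop 1 (z = 0.076 m): B₁ = 1.33×10⁻⁵ T. Loop 2 (z = 0.076 m): B₂ = 1.33×10⁻⁵ T.
The fields add: B = B₁ + B₂ = 2.66×10⁻⁵ T.

B ≈ 26.6 μT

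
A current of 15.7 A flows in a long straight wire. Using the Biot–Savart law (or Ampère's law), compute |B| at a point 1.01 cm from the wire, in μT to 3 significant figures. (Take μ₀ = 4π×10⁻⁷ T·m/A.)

B ≈ 311 μT

For an infinitely long straight wire, B = μ₀I/(2πd).
B = (4π×10⁻⁷ × 15.7) / (2π × 0.0101) = 3.11×10⁻⁴ T.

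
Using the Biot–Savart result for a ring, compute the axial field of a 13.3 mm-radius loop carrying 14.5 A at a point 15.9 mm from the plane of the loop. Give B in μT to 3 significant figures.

B ≈ 181 μT

On the axis of a circular loop, B = μ₀IR² / [2(R²+z²)^(3/2)].
R² + z² = (0.0133)² + (0.0159)² = 0.0004297 m², and (R²+z²)^(3/2) = 8.91×10⁻⁶ m³.
B = (4π×10⁻⁷ × 14.5 × 0.0001769) / (2 × 8.91×10⁻⁶) = 1.81×10⁻⁴ T.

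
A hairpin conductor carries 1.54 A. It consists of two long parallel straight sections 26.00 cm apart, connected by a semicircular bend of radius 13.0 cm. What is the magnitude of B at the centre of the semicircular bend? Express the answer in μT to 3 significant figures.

B ≈ 6.09 μT

The semicircular arc contributes B_arc = μ₀I·π/(4πR) = μ₀I/(4R) = 3.72×10⁻⁶ T.
Each semi-infinite lead is at perpendicular distance R = 0.13 m from the centre, with the perpendicular foot at its near end, so it contributes μ₀I/(4πR); both point the same way, together 2.37×10⁻⁶ T.
Arc and leads all point the same direction: B = 3.72×10⁻⁶ + 2.37×10⁻⁶ = 6.09×10⁻⁶ T.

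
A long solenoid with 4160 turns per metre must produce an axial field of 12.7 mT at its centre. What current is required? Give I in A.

I ≈ 2.43 A

Inside a long solenoid B = μ₀nI with n = 4160 m⁻¹, so I = B/(μ₀n).
I = 1.27×10⁻² / (4π×10⁻⁷ × 4160) = 2.43 A.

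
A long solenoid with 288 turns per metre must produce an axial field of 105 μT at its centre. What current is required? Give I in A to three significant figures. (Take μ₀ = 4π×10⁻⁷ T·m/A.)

Inside a long solenoid B = μ₀nI with n = 288 m⁻¹, so I = B/(μ₀n).
I = 1.05×10⁻⁴ / (4π×10⁻⁷ × 288) = 0.290 A.

I ≈ 0.290 A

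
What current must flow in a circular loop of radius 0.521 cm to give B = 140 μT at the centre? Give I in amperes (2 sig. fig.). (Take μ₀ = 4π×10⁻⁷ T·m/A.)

At the centre of a circular loop B = μ₀I/(2R), so I = 2RB/μ₀.
With R = 0.00521 m, I = 2 × 0.00521 × 1.40×10⁻⁴ / (4π×10⁻⁷) = 1.16 A.

I ≈ 1.2 A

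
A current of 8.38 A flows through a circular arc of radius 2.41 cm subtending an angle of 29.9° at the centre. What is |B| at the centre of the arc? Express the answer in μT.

The Biot–Savart field of a circular arc at its centre is B = μ₀Iφ/(4πR), with φ = 0.5219 rad.
B = (4π×10⁻⁷ × 8.38 × 0.5219) / (4π × 0.0241) = 1.81×10⁻⁵ T.

B ≈ 18.1 μT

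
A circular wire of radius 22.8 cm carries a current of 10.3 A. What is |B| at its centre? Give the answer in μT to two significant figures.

At the centre of a circular loop the Biot–Savart law gives B = μ₀I/(2R).
B = (4π×10⁻⁷ × 10.3) / (2 × 0.228) = 2.84×10⁻⁵ T.

B ≈ 28 μT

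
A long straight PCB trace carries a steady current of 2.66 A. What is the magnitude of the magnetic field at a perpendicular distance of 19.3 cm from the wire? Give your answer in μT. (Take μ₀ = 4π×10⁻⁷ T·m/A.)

For an infinitely long straight wire, B = μ₀I/(2πd).
B = (4π×10⁻⁷ × 2.66) / (2π × 0.193) = 2.76×10⁻⁶ T.

B ≈ 2.76 μT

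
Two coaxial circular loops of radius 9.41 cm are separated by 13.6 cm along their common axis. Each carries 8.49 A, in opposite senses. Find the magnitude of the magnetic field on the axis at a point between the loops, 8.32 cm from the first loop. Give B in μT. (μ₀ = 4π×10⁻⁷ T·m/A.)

B ≈ 13.8 μT

Each loop contributes B = μ₀IR²/[2(R²+z²)^(3/2)] on the axis, with z measured from that loop.
Loop 1 (z = 0.0832 m): B₁ = 2.38×10⁻⁵ T. Loop 2 (z = 0.0528 m): B₂ = 3.76×10⁻⁵ T.
The fields oppose: B = |B₁ − B₂| = 1.38×10⁻⁵ T.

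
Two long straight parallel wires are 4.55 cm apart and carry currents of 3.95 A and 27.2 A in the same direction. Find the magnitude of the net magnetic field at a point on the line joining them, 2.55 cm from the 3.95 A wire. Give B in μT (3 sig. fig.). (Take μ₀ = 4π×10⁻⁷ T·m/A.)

B ≈ 241 μT

Each long wire gives B = μ₀I/(2πd). Distances are d₁ = 0.0255 m and d₂ = 0.02 m.
B₁ = 3.10×10⁻⁵ T, B₂ = 2.72×10⁻⁴ T.
Between parallel currents the two contributions point in opposite directions, so they subtract. B = |B₁ − B₂| = |3.10×10⁻⁵ − 2.72×10⁻⁴| = 2.41×10⁻⁴ T.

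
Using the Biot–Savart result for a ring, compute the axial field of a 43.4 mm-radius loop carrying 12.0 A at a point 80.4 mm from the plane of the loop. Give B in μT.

On the axis of a circular loop, B = μ₀IR² / [2(R²+z²)^(3/2)].
R² + z² = (0.0434)² + (0.0804)² = 0.008348 m², and (R²+z²)^(3/2) = 7.63×10⁻⁴ m³.
B = (4π×10⁻⁷ × 12.0 × 0.001884) / (2 × 7.63×10⁻⁴) = 1.86×10⁻⁵ T.

B ≈ 18.6 μT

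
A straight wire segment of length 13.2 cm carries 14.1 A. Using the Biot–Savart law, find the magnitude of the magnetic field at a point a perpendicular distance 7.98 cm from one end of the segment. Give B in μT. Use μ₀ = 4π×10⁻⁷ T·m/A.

For a finite straight segment, B = (μ₀I/4πd)(sinθ₁ + sinθ₂), where θ₁, θ₂ are the angles from the perpendicular to each end.
The perpendicular foot is at one end, so the two end-offsets along the wire are 0 and L = 0.132 m.
sinθ₁ = 0/√(0²+0.0798²) = 0.0000; sinθ₂ = 0.132/√(0.132²+0.0798²) = 0.8558.
B = (4π×10⁻⁷ × 14.1) / (4π × 0.0798) × (0.0000 + 0.8558) = 1.51×10⁻⁵ T.

B ≈ 15.1 μT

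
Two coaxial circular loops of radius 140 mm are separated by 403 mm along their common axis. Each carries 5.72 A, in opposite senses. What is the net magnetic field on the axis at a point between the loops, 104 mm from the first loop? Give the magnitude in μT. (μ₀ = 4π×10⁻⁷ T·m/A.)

Each loop contributes B = μ₀IR²/[2(R²+z²)^(3/2)] on the axis, with z measured from that loop.
Loop 1 (z = 0.104 m): B₁ = 1.33×10⁻⁵ T. Loop 2 (z = 0.299 m): B₂ = 1.96×10⁻⁶ T.
The fields oppose: B = |B₁ − B₂| = 1.13×10⁻⁵ T.

B ≈ 11.3 μT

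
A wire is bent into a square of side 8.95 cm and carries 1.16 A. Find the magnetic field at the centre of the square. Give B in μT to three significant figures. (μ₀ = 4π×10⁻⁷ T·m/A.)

Each side is a finite straight segment at perpendicular distance d = a/(2 tan(π/4)) = 0.04475 m from the centre, with end-angles ±π/4.
One side contributes B₁ = (μ₀I/4πd)·2 sin(π/4) = 3.67×10⁻⁶ T.
All 4 sides add in the same direction: B = 4 × 3.67×10⁻⁶ = 1.47×10⁻⁵ T.

B ≈ 14.7 μT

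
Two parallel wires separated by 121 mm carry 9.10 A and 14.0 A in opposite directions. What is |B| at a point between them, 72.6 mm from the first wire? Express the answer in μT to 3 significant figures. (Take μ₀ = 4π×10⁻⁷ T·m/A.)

B ≈ 82.9 μT

Each long wire gives B = μ₀I/(2πd). Distances are d₁ = 0.0726 m and d₂ = 0.0484 m.
B₁ = 2.51×10⁻⁵ T, B₂ = 5.79×10⁻⁵ T.
Between antiparallel currents both contributions point the same way, so they add. B = B₁ + B₂ = 2.51×10⁻⁵ + 5.79×10⁻⁵ = 8.29×10⁻⁵ T.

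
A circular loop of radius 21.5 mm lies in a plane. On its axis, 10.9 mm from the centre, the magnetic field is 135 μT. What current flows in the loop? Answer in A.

I ≈ 6.51 A

On the axis of a loop, B = μ₀IR²/[2(R²+z²)^(3/2)], so I = 2B(R²+z²)^(3/2)/(μ₀R²).
R² + z² = 0.0004623 + 0.0001188 = 0.0005811 m²; raised to 3/2 gives 1.40×10⁻⁵ m³.
I = 2 × 1.35×10⁻⁴ × 1.40×10⁻⁵ / (1.26×10⁻⁶ × 0.0004623) = 6.51 A.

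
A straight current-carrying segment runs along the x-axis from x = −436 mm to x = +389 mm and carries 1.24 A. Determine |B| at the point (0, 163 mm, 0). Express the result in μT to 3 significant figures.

For a finite straight segment, B = (μ₀I/4πd)(sinθ₁ + sinθ₂), where θ₁, θ₂ are the angles from the perpendicular to each end.
The perpendicular distance is d = 0.163 m; the end-offsets along the wire are a = 0.436 m and b = 0.389 m.
sinθ₁ = 0.436/√(0.436²+0.163²) = 0.9367; sinθ₂ = 0.389/√(0.389²+0.163²) = 0.9223.
B = (4π×10⁻⁷ × 1.24) / (4π × 0.163) × (0.9367 + 0.9223) = 1.41×10⁻⁶ T.

B ≈ 1.41 μT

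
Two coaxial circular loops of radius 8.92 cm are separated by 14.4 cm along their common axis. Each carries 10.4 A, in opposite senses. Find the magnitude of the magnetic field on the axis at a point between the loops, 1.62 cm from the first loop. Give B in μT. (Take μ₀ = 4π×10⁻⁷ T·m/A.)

B ≈ 56.0 μT

Each loop contributes B = μ₀IR²/[2(R²+z²)^(3/2)] on the axis, with z measured from that loop.
Loop 1 (z = 0.0162 m): B₁ = 6.98×10⁻⁵ T. Loop 2 (z = 0.1278 m): B₂ = 1.37×10⁻⁵ T.
The fields oppose: B = |B₁ − B₂| = 5.60×10⁻⁵ T.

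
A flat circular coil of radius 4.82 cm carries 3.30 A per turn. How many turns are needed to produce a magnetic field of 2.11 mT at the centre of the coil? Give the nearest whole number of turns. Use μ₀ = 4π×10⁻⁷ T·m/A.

For an N-turn coil, B = Nμ₀I/(2R). A single turn gives B₁ = 4.30×10⁻⁵ T with R = 0.0482 m.
N = B/B₁ = 2.11×10⁻³ / 4.30×10⁻⁵ = 49.05.

N = 49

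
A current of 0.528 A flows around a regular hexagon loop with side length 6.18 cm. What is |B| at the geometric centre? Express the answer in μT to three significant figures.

B ≈ 5.92 μT

Each side is a finite straight segment at perpendicular distance d = a/(2 tan(π/6)) = 0.05352 m from the centre, with end-angles ±π/6.
One side contributes B₁ = (μ₀I/4πd)·2 sin(π/6) = 9.87×10⁻⁷ T.
All 6 sides add in the same direction: B = 6 × 9.87×10⁻⁷ = 5.92×10⁻⁶ T.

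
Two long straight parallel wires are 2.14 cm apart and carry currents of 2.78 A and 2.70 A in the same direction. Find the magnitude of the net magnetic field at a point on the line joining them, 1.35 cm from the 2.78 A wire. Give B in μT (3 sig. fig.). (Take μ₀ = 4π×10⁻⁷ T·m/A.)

B ≈ 27.2 μT

Each long wire gives B = μ₀I/(2πd). Distances are d₁ = 0.0135 m and d₂ = 0.0079 m.
B₁ = 4.12×10⁻⁵ T, B₂ = 6.84×10⁻⁵ T.
Between parallel currents the two contributions point in opposite directions, so they subtract. B = |B₁ − B₂| = |4.12×10⁻⁵ − 6.84×10⁻⁵| = 2.72×10⁻⁵ T.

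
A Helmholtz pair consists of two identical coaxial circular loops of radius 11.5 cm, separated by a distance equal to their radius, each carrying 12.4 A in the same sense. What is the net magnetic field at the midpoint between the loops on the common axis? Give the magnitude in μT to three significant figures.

B ≈ 97.0 μT

Each loop contributes B = μ₀IR²/[2(R²+z²)^(3/2)] on the axis, with z measured from that loop.
Loop 1 (z = 0.0575 m): B₁ = 4.85×10⁻⁵ T. Loop 2 (z = 0.0575 m): B₂ = 4.85×10⁻⁵ T.
The fields add: B = B₁ + B₂ = 9.70×10⁻⁵ T.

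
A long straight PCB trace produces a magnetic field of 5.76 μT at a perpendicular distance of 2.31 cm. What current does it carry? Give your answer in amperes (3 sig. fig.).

I ≈ 0.665 A

For a long straight wire B = μ₀I/(2πd), so I = 2πdB/μ₀.
I = 2π × 0.0231 × 5.76×10⁻⁶ / (4π×10⁻⁷) = 0.665 A.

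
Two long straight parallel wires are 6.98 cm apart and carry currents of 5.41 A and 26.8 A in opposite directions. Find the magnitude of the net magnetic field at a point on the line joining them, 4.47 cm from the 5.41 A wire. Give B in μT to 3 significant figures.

Each long wire gives B = μ₀I/(2πd). Distances are d₁ = 0.0447 m and d₂ = 0.0251 m.
B₁ = 2.42×10⁻⁵ T, B₂ = 2.14×10⁻⁴ T.
Between antiparallel currents both contributions point the same way, so they add. B = B₁ + B₂ = 2.42×10⁻⁵ + 2.14×10⁻⁴ = 2.38×10⁻⁴ T.

B ≈ 238 μT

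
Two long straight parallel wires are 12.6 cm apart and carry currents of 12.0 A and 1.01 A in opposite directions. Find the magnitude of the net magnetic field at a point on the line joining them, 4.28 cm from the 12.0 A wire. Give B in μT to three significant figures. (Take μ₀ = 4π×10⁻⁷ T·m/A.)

Each long wire gives B = μ₀I/(2πd). Distances are d₁ = 0.0428 m and d₂ = 0.0832 m.
B₁ = 5.61×10⁻⁵ T, B₂ = 2.43×10⁻⁶ T.
Between antiparallel currents both contributions point the same way, so they add. B = B₁ + B₂ = 5.61×10⁻⁵ + 2.43×10⁻⁶ = 5.85×10⁻⁵ T.

B ≈ 58.5 μT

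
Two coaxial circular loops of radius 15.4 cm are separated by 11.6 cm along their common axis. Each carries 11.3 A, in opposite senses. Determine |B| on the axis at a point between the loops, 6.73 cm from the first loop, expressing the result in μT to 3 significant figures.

B ≈ 4.49 μT

Each loop contributes B = μ₀IR²/[2(R²+z²)^(3/2)] on the axis, with z measured from that loop.
Loop 1 (z = 0.0673 m): B₁ = 3.55×10⁻⁵ T. Loop 2 (z = 0.0487 m): B₂ = 4.00×10⁻⁵ T.
The fields oppose: B = |B₁ − B₂| = 4.49×10⁻⁶ T.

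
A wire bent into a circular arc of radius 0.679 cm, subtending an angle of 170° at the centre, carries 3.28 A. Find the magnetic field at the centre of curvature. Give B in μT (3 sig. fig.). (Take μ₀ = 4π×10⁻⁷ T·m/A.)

The Biot–Savart field of a circular arc at its centre is B = μ₀Iφ/(4πR), with φ = 2.967 rad.
B = (4π×10⁻⁷ × 3.28 × 2.967) / (4π × 0.00679) = 1.43×10⁻⁴ T.

B ≈ 143 μT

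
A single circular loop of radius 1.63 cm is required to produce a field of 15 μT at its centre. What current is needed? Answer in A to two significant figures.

I ≈ 0.39 A

At the centre of a circular loop B = μ₀I/(2R), so I = 2RB/μ₀.
With R = 0.0163 m, I = 2 × 0.0163 × 1.50×10⁻⁵ / (4π×10⁻⁷) = 0.389 A.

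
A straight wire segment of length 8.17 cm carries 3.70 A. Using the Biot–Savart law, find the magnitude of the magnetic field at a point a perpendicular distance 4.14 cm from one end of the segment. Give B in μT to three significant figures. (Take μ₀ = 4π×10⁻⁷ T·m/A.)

B ≈ 7.97 μT

For a finite straight segment, B = (μ₀I/4πd)(sinθ₁ + sinθ₂), where θ₁, θ₂ are the angles from the perpendicular to each end.
The perpendicular foot is at one end, so the two end-offsets along the wire are 0 and L = 0.0817 m.
sinθ₁ = 0/√(0²+0.0414²) = 0.0000; sinθ₂ = 0.0817/√(0.0817²+0.0414²) = 0.8920.
B = (4π×10⁻⁷ × 3.70) / (4π × 0.0414) × (0.0000 + 0.8920) = 7.97×10⁻⁶ T.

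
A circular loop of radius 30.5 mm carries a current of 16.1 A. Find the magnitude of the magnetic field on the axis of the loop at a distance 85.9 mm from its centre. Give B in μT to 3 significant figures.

On the axis of a circular loop, B = μ₀IR² / [2(R²+z²)^(3/2)].
R² + z² = (0.0305)² + (0.0859)² = 0.008309 m², and (R²+z²)^(3/2) = 7.57×10⁻⁴ m³.
B = (4π×10⁻⁷ × 16.1 × 0.0009302) / (2 × 7.57×10⁻⁴) = 1.24×10⁻⁵ T.

B ≈ 12.4 μT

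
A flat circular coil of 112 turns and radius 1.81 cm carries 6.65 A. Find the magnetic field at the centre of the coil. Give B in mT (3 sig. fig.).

For an N-turn flat coil, B = Nμ₀I/(2R) with R = 0.0181 m.
B = 112 × 2.31×10⁻⁴ T = 2.59×10⁻² T.

B ≈ 25.9 mT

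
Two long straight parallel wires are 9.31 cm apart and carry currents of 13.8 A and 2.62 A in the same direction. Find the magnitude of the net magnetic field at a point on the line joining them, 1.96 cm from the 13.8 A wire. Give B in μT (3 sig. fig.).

B ≈ 134 μT

Each long wire gives B = μ₀I/(2πd). Distances are d₁ = 0.0196 m and d₂ = 0.0735 m.
B₁ = 1.41×10⁻⁴ T, B₂ = 7.13×10⁻⁶ T.
Between parallel currents the two contributions point in opposite directions, so they subtract. B = |B₁ − B₂| = |1.41×10⁻⁴ − 7.13×10⁻⁶| = 1.34×10⁻⁴ T.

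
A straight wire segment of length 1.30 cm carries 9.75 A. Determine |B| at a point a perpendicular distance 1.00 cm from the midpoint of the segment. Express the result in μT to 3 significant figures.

B ≈ 106 μT

For a finite straight segment, B = (μ₀I/4πd)(sinθ₁ + sinθ₂), where θ₁, θ₂ are the angles from the perpendicular to each end.
The perpendicular from the point meets the wire at its midpoint, so each end is L/2 = 0.0065 m away along the wire.
sinθ₁ = 0.0065/√(0.0065²+0.01²) = 0.5450; sinθ₂ = 0.0065/√(0.0065²+0.01²) = 0.5450.
B = (4π×10⁻⁷ × 9.75) / (4π × 0.01) × (0.5450 + 0.5450) = 1.06×10⁻⁴ T.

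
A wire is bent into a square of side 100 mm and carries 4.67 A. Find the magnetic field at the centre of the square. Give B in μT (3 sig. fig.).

B ≈ 52.8 μT

Each side is a finite straight segment at perpendicular distance d = a/(2 tan(π/4)) = 0.05 m from the centre, with end-angles ±π/4.
One side contributes B₁ = (μ₀I/4πd)·2 sin(π/4) = 1.32×10⁻⁵ T.
All 4 sides add in the same direction: B = 4 × 1.32×10⁻⁵ = 5.28×10⁻⁵ T.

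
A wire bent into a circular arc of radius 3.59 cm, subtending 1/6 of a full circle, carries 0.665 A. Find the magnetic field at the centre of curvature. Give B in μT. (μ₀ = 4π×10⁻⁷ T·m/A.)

The Biot–Savart field of a circular arc at its centre is B = μ₀Iφ/(4πR), with φ = 1.047 rad.
B = (4π×10⁻⁷ × 0.665 × 1.047) / (4π × 0.0359) = 1.94×10⁻⁶ T.

B ≈ 1.94 μT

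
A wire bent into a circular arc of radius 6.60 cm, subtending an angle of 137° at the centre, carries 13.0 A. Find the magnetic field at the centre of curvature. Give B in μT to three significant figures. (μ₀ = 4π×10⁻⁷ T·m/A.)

The Biot–Savart field of a circular arc at its centre is B = μ₀Iφ/(4πR), with φ = 2.391 rad.
B = (4π×10⁻⁷ × 13.0 × 2.391) / (4π × 0.066) = 4.71×10⁻⁵ T.

B ≈ 47.1 μT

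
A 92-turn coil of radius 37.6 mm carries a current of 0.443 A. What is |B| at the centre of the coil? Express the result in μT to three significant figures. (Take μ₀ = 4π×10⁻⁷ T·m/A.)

B ≈ 681 μT

For an N-turn flat coil, B = Nμ₀I/(2R) with R = 0.0376 m.
B = 92 × 7.40×10⁻⁶ T = 6.81×10⁻⁴ T.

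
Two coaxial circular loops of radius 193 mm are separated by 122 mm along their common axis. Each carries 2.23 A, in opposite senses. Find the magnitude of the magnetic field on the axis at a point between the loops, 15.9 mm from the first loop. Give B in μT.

B ≈ 2.30 μT

Each loop contributes B = μ₀IR²/[2(R²+z²)^(3/2)] on the axis, with z measured from that loop.
Loop 1 (z = 0.0159 m): B₁ = 7.19×10⁻⁶ T. Loop 2 (z = 0.1061 m): B₂ = 4.89×10⁻⁶ T.
The fields oppose: B = |B₁ − B₂| = 2.30×10⁻⁶ T.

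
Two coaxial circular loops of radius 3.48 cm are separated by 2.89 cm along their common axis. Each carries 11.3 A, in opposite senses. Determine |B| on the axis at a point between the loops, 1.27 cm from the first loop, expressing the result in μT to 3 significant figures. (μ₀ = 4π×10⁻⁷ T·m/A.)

B ≈ 17.1 μT

Each loop contributes B = μ₀IR²/[2(R²+z²)^(3/2)] on the axis, with z measured from that loop.
Loop 1 (z = 0.0127 m): B₁ = 1.69×10⁻⁴ T. Loop 2 (z = 0.0162 m): B₂ = 1.52×10⁻⁴ T.
The fields oppose: B = |B₁ − B₂| = 1.71×10⁻⁵ T.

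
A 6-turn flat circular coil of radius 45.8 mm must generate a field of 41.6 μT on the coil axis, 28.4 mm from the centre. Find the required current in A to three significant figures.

For an N-turn coil, B = Nμ₀IR²/[2(R²+z²)^(3/2)] with R = 0.0458 m, z = 0.0284 m, so I = 2B(R²+z²)^(3/2)/(Nμ₀R²) = 2 × 4.16×10⁻⁵ × 1.57×10⁻⁴ / (6 × 4π×10⁻⁷ × 0.002098) = 0.823 A.

I ≈ 0.823 A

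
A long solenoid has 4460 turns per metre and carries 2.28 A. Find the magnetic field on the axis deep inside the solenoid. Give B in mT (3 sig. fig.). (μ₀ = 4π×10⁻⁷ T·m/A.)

Inside a long solenoid, B = μ₀nI with n = 4460 turns/m.
B = 4π×10⁻⁷ × 4460 × 2.28 = 1.28×10⁻² T.

B ≈ 12.8 mT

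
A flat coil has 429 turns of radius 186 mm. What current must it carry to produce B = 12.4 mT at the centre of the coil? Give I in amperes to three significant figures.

I ≈ 8.56 A

For an N-turn coil, B = Nμ₀I/(2R) with R = 0.186 m, so I = 2RB/(Nμ₀) = 2 × 0.186 × 1.24×10⁻² / (429 × 4π×10⁻⁷) = 8.56 A.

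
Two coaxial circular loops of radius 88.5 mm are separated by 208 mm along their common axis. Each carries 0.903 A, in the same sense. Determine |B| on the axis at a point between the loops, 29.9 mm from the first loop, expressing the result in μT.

B ≈ 6.02 μT

Each loop contributes B = μ₀IR²/[2(R²+z²)^(3/2)] on the axis, with z measured from that loop.
Loop 1 (z = 0.0299 m): B₁ = 5.45×10⁻⁶ T. Loop 2 (z = 0.1781 m): B₂ = 5.65×10⁻⁷ T.
The fields add: B = B₁ + B₂ = 6.02×10⁻⁶ T.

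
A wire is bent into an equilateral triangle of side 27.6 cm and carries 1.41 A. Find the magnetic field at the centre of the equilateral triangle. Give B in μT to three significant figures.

Each side is a finite straight segment at perpendicular distance d = a/(2 tan(π/3)) = 0.07967 m from the centre, with end-angles ±π/3.
One side contributes B₁ = (μ₀I/4πd)·2 sin(π/3) = 3.07×10⁻⁶ T.
All 3 sides add in the same direction: B = 3 × 3.07×10⁻⁶ = 9.20×10⁻⁶ T.

B ≈ 9.20 μT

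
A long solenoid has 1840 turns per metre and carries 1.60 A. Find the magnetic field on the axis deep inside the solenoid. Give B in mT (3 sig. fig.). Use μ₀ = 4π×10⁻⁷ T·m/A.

B ≈ 3.70 mT

Inside a long solenoid, B = μ₀nI with n = 1840 turns/m.
B = 4π×10⁻⁷ × 1840 × 1.60 = 3.70×10⁻³ T.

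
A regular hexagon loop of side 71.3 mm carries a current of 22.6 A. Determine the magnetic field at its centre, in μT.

B ≈ 220 μT

Each side is a finite straight segment at perpendicular distance d = a/(2 tan(π/6)) = 0.06175 m from the centre, with end-angles ±π/6.
One side contributes B₁ = (μ₀I/4πd)·2 sin(π/6) = 3.66×10⁻⁵ T.
All 6 sides add in the same direction: B = 6 × 3.66×10⁻⁵ = 2.20×10⁻⁴ T.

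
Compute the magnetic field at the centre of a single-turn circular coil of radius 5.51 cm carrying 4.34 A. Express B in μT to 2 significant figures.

B ≈ 49 μT

At the centre of a circular loop the Biot–Savart law gives B = μ₀I/(2R).
B = (4π×10⁻⁷ × 4.34) / (2 × 0.0551) = 4.95×10⁻⁵ T.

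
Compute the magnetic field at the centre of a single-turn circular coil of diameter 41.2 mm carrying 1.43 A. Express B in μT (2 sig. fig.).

At the centre of a circular loop the Biot–Savart law gives B = μ₀I/(2R) (so R = 0.0206 m).
B = (4π×10⁻⁷ × 1.43) / (2 × 0.0206) = 4.36×10⁻⁵ T.

B ≈ 44 μT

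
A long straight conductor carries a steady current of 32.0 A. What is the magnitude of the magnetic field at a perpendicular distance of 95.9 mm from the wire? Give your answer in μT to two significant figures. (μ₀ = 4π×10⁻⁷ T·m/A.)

B ≈ 67 μT

For an infinitely long straight wire, B = μ₀I/(2πd).
B = (4π×10⁻⁷ × 32.0) / (2π × 0.0959) = 6.67×10⁻⁵ T.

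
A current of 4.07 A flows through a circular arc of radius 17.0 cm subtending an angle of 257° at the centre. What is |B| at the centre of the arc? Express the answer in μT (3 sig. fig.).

B ≈ 10.7 μT

The Biot–Savart field of a circular arc at its centre is B = μ₀Iφ/(4πR), with φ = 4.485 rad.
B = (4π×10⁻⁷ × 4.07 × 4.485) / (4π × 0.17) = 1.07×10⁻⁵ T.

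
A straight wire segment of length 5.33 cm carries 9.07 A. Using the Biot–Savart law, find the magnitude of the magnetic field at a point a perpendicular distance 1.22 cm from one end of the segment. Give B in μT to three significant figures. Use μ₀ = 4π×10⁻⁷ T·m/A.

B ≈ 72.5 μT

For a finite straight segment, B = (μ₀I/4πd)(sinθ₁ + sinθ₂), where θ₁, θ₂ are the angles from the perpendicular to each end.
The perpendicular foot is at one end, so the two end-offsets along the wire are 0 and L = 0.0533 m.
sinθ₁ = 0/√(0²+0.0122²) = 0.0000; sinθ₂ = 0.0533/√(0.0533²+0.0122²) = 0.9748.
B = (4π×10⁻⁷ × 9.07) / (4π × 0.0122) × (0.0000 + 0.9748) = 7.25×10⁻⁵ T.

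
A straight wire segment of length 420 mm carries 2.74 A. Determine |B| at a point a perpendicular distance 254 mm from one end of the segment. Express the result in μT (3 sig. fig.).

For a finite straight segment, B = (μ₀I/4πd)(sinθ₁ + sinθ₂), where θ₁, θ₂ are the angles from the perpendicular to each end.
The perpendicular foot is at one end, so the two end-offsets along the wire are 0 and L = 0.42 m.
sinθ₁ = 0/√(0²+0.254²) = 0.0000; sinθ₂ = 0.42/√(0.42²+0.254²) = 0.8557.
B = (4π×10⁻⁷ × 2.74) / (4π × 0.254) × (0.0000 + 0.8557) = 9.23×10⁻⁷ T.

B ≈ 0.923 μT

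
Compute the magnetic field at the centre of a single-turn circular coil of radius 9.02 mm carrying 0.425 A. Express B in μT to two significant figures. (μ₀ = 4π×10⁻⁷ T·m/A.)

B ≈ 30 μT

At the centre of a circular loop the Biot–Savart law gives B = μ₀I/(2R).
B = (4π×10⁻⁷ × 0.425) / (2 × 0.00902) = 2.96×10⁻⁵ T.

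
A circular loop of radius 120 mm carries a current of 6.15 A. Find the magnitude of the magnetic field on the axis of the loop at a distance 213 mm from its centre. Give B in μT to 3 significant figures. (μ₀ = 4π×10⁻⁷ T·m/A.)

B ≈ 3.81 μT

On the axis of a circular loop, B = μ₀IR² / [2(R²+z²)^(3/2)].
R² + z² = (0.12)² + (0.213)² = 0.05977 m², and (R²+z²)^(3/2) = 1.46×10⁻² m³.
B = (4π×10⁻⁷ × 6.15 × 0.0144) / (2 × 1.46×10⁻²) = 3.81×10⁻⁶ T.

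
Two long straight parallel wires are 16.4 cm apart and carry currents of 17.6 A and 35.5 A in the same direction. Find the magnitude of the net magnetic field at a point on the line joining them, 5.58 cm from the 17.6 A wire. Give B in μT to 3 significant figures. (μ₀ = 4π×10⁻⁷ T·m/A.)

Each long wire gives B = μ₀I/(2πd). Distances are d₁ = 0.0558 m and d₂ = 0.1082 m.
B₁ = 6.31×10⁻⁵ T, B₂ = 6.56×10⁻⁵ T.
Between parallel currents the two contributions point in opposite directions, so they subtract. B = |B₁ − B₂| = |6.31×10⁻⁵ − 6.56×10⁻⁵| = 2.54×10⁻⁶ T.

B ≈ 2.54 μT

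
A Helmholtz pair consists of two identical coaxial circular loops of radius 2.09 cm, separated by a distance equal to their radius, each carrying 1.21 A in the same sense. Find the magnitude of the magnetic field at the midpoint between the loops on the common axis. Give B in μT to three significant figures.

B ≈ 52.1 μT

Each loop contributes B = μ₀IR²/[2(R²+z²)^(3/2)] on the axis, with z measured from that loop.
Loop 1 (z = 0.01045 m): B₁ = 2.60×10⁻⁵ T. Loop 2 (z = 0.01045 m): B₂ = 2.60×10⁻⁵ T.
The fields add: B = B₁ + B₂ = 5.21×10⁻⁵ T.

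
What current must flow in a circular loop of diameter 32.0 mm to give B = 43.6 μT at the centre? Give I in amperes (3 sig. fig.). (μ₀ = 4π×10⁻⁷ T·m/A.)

At the centre of a circular loop B = μ₀I/(2R), so I = 2RB/μ₀.
With R = 0.016 m, I = 2 × 0.016 × 4.36×10⁻⁵ / (4π×10⁻⁷) = 1.11 A.

I ≈ 1.11 A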